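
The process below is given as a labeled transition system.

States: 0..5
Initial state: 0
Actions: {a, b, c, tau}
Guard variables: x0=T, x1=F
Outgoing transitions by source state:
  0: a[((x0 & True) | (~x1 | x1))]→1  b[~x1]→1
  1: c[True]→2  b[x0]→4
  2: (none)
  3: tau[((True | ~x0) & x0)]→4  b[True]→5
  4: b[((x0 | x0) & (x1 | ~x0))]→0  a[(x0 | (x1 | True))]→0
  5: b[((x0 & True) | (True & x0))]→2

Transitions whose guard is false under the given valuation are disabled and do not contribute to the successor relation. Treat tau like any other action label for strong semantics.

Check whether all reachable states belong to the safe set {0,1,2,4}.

Answer: INVARIANT HOLDS

Working:
Inv-set: {0,1,2,4}
R = {0,1,2,4}
  0: ✓
  1: ✓
  2: ✓
  4: ✓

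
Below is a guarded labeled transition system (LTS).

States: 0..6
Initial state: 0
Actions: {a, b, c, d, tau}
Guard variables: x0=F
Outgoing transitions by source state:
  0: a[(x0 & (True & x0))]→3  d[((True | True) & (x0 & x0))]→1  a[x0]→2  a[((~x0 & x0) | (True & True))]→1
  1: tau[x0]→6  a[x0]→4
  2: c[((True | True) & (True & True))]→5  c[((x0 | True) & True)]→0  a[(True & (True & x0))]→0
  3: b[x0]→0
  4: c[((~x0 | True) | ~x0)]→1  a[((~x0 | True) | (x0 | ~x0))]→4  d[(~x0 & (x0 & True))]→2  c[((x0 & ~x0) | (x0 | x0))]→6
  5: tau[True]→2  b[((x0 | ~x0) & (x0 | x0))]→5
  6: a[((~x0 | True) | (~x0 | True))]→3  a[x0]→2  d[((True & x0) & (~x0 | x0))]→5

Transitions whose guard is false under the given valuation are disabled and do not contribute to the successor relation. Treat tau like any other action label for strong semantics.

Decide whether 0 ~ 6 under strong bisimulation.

Compute ~ classes (split until stable):
  round 0: {{0,1,2,3,4,5,6}}
  round 1: {{0,6},{1,3},{2},{4},{5}}
stable after 2 split(s): 5 block(s)
[0]={0,6}  [6]={0,6}

Answer: BISIMILAR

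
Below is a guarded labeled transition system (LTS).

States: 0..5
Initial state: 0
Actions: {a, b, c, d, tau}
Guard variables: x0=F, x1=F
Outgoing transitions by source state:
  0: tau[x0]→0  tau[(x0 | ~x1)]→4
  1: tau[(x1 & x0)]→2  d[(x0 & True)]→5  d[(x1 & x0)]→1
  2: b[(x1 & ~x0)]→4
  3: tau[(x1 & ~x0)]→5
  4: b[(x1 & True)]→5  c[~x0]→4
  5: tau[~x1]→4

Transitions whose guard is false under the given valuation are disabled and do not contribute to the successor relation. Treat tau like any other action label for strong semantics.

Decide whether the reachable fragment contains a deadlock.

R = {0,4}
  0: tau→4  [deg 1]
  4: c→4  [deg 1]

Answer: DEADLOCK-FREE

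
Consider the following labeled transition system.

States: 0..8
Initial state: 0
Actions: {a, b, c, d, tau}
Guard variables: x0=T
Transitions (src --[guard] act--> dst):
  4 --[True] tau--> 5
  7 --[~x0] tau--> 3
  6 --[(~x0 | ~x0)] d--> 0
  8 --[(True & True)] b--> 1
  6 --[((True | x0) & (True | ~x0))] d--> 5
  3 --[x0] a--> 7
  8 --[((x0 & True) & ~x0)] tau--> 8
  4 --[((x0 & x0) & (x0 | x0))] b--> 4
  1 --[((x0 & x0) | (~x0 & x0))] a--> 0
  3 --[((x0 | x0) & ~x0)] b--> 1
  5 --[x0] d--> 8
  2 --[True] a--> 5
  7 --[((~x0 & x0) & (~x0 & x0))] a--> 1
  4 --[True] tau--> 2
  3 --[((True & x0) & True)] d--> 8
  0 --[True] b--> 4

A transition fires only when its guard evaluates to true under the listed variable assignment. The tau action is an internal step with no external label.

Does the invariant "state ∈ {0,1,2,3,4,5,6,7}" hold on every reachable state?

Answer: INVARIANT VIOLATED at state 8

Working:
Safe = {0,1,2,3,4,5,6,7}
Reach set: {0,1,2,4,5,8}
  0: safe
  1: safe
  2: safe
  4: safe
  5: safe
  8: outside
reach 8 via b·tau·d — violates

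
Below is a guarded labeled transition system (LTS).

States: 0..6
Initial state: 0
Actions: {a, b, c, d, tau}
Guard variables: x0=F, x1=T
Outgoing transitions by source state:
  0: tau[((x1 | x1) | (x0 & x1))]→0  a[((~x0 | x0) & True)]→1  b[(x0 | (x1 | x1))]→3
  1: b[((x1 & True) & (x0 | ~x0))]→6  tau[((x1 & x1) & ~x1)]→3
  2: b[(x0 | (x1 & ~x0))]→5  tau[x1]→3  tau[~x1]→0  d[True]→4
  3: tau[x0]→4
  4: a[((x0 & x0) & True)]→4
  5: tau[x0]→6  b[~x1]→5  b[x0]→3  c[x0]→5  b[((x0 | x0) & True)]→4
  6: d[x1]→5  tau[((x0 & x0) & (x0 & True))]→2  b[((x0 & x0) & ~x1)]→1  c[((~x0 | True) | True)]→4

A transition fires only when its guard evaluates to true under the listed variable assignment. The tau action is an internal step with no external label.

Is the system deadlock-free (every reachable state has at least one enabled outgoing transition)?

R = {0,1,3,4,5,6}
  0: a→1  b→3  tau→0  [3 out]
  1: b→6  [1 out]
  3: ∅  [deadlock]
  4: ∅  [deadlock]
  5: ∅  [deadlock]
  6: c→4  d→5  [2 out]
witness 3: b

Answer: DEADLOCK at state 3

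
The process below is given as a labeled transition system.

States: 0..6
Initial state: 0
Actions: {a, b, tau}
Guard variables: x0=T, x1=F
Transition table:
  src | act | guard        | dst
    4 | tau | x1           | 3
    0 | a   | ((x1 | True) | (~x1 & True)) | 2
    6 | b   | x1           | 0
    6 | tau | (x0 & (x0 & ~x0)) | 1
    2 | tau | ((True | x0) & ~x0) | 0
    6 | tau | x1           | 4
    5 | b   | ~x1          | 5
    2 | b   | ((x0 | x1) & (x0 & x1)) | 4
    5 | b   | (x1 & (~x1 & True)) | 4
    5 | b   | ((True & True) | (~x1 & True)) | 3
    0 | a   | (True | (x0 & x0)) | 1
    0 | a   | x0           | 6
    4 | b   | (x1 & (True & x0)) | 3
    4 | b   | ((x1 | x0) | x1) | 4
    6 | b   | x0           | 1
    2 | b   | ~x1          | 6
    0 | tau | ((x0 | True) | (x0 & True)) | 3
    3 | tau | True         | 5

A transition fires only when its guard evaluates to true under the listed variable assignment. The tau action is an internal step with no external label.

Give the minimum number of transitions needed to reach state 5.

Answer: 2

Working:
BFS to 5:
  Layer 0: {0}
  Layer 1: {1,2,3,6}
  Layer 2: {5}
5 enters at depth 2; path tau·tau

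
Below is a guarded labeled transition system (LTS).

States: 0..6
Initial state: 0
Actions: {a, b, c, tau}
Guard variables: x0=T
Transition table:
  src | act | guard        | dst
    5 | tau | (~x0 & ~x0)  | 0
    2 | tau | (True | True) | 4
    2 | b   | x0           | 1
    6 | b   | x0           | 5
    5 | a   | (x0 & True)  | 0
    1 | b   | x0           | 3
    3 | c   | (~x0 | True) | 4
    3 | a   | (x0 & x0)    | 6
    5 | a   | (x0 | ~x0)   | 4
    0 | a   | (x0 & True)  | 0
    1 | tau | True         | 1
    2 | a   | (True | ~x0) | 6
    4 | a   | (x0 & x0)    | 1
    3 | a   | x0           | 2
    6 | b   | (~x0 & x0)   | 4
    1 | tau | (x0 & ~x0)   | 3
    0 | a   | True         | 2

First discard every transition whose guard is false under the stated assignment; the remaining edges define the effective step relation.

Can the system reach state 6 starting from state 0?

14 transition(s) survive guard evaluation.
L0 = {0}
L1 = {2}  now seen {0,2}
L2 = {1,4,6}  now seen {0,1,2,4,6}
L3 = {3,5}  now seen {0,1,2,3,4,5,6}
Reachable = {0,1,2,3,4,5,6}
witness 6: a·a

Answer: REACHABLE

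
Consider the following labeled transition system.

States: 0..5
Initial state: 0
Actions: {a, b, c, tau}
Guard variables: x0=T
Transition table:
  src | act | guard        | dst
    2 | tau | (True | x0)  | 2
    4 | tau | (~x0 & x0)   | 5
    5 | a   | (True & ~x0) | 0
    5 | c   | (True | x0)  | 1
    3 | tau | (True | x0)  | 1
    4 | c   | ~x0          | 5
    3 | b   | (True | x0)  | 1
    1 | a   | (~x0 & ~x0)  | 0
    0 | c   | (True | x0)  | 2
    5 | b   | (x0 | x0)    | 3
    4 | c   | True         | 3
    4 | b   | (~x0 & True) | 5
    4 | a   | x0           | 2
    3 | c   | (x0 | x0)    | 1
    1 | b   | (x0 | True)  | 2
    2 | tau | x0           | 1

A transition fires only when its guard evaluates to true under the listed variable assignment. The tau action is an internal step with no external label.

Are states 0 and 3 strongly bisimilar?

Compute ~ classes (split until stable):
  π0 = {{0,1,2,3,4,5}}
  π1 = {{0},{1},{2},{3},{4},{5}}
stable after 2 split(s): 6 block(s)
0∈{0}, 3∈{3}

Answer: NOT BISIMILAR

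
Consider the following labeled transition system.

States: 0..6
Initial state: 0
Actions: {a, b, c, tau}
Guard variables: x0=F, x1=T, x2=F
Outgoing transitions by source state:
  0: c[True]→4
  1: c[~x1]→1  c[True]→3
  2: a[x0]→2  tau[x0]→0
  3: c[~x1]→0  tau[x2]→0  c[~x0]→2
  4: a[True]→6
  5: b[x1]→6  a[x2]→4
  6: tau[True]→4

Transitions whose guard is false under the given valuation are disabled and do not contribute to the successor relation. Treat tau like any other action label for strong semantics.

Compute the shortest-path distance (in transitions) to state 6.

Answer: 2

Analysis:
BFS to 6:
  depth 0: {0}
  depth 1: {4}
  depth 2: {6}
6 enters at depth 2; path c·a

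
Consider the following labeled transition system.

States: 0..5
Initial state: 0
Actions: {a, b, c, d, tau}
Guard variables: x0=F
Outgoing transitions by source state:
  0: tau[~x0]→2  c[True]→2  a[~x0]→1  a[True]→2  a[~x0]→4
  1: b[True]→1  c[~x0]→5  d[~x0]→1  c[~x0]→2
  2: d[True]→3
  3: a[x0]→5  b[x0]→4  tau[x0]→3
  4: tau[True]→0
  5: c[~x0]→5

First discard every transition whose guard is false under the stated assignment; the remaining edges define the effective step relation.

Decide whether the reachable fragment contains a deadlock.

Answer: DEADLOCK at state 3

Analysis:
R = {0,1,2,3,4,5}
  0: a→1  a→2  a→4  c→2  tau→2  [deg 5]
  1: b→1  c→2  c→5  d→1  [deg 4]
  2: d→3  [deg 1]
  3: ∅  [no exit]
  4: tau→0  [deg 1]
  5: c→5  [deg 1]
witness 3: tau·d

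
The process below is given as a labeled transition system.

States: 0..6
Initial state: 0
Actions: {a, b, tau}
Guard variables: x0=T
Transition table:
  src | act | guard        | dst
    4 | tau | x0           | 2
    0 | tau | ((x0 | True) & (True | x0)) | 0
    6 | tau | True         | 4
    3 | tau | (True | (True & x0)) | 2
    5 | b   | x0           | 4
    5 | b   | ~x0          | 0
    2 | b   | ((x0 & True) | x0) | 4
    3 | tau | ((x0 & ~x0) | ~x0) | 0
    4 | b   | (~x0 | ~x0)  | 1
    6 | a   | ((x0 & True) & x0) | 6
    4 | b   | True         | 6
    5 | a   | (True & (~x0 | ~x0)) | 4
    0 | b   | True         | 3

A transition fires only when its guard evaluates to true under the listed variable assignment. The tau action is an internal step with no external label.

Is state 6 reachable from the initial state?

Answer: REACHABLE

Working:
Guard filter leaves 9 enabled edge(s).
L0 = {0}
L1 = {3}  total {0,3}
L2 = {2}  total {0,2,3}
L3 = {4}  total {0,2,3,4}
L4 = {6}  total {0,2,3,4,6}
Reachable = {0,2,3,4,6}
witness 6: b·tau·b·b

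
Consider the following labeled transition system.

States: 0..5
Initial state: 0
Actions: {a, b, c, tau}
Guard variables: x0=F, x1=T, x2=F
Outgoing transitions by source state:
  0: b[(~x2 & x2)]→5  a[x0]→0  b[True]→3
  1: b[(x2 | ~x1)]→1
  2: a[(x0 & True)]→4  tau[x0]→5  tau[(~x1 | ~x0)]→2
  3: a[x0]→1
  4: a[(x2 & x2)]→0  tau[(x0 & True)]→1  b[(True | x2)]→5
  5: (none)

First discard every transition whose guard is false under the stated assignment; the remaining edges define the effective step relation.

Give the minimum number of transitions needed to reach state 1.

Breadth-first toward 1:
  L0 = {0}
  L1 = {3}
1 never appears.

Answer: UNREACHABLE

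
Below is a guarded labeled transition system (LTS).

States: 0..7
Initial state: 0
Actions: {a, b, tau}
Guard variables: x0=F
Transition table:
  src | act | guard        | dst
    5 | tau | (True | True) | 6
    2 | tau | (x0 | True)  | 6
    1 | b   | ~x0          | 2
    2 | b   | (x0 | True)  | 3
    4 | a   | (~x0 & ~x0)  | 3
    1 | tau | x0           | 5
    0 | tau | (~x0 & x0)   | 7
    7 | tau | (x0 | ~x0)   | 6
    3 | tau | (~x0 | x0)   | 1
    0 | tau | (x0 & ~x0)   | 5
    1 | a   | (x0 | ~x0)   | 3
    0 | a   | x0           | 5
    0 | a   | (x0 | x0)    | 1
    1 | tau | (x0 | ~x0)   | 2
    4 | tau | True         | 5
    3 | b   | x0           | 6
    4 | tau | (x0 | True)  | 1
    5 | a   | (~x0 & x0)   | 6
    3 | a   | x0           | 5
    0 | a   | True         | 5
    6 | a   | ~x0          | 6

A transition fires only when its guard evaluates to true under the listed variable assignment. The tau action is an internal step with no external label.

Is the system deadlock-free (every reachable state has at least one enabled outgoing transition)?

Answer: DEADLOCK-FREE

Trace:
Reachable = {0,5,6}
  0: a→5  [1 out]
  5: tau→6  [1 out]
  6: a→6  [1 out]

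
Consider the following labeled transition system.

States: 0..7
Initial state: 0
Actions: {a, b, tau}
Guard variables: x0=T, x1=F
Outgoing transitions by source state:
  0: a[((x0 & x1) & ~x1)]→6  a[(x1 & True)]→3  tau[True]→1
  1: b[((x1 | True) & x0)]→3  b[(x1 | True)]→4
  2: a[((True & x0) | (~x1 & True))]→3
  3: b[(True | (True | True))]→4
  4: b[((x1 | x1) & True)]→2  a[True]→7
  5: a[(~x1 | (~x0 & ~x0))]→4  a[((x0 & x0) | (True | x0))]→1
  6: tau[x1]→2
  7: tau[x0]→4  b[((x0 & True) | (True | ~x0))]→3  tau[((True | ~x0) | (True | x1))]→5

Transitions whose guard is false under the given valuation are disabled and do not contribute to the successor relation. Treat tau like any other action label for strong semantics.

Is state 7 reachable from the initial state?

Answer: REACHABLE

Analysis:
Guard filter leaves 11 enabled edge(s).
L0 = {0}
L1 = {1}  cumulative {0,1}
L2 = {3,4}  cumulative {0,1,3,4}
L3 = {7}  cumulative {0,1,3,4,7}
L4 = {5}  cumulative {0,1,3,4,5,7}
Reachable = {0,1,3,4,5,7}
witness 7: tau·b·a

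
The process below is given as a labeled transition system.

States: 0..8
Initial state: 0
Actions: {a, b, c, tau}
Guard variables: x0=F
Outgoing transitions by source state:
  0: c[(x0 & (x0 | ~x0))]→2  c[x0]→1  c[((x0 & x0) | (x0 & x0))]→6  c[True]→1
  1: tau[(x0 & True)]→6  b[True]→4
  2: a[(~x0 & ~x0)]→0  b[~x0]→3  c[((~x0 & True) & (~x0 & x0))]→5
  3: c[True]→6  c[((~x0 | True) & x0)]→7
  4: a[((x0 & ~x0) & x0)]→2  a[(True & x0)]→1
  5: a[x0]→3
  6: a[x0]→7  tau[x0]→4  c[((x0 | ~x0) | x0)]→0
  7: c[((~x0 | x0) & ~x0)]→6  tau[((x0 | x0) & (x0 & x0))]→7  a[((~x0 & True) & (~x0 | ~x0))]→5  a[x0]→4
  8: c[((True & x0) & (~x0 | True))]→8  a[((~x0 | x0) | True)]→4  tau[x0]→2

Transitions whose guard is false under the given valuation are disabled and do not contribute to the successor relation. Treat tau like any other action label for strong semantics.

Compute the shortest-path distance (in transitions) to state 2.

Answer: UNREACHABLE

Trace:
BFS to 2:
  depth 0: {0}
  depth 1: {1}
  depth 2: {4}
2 never appears.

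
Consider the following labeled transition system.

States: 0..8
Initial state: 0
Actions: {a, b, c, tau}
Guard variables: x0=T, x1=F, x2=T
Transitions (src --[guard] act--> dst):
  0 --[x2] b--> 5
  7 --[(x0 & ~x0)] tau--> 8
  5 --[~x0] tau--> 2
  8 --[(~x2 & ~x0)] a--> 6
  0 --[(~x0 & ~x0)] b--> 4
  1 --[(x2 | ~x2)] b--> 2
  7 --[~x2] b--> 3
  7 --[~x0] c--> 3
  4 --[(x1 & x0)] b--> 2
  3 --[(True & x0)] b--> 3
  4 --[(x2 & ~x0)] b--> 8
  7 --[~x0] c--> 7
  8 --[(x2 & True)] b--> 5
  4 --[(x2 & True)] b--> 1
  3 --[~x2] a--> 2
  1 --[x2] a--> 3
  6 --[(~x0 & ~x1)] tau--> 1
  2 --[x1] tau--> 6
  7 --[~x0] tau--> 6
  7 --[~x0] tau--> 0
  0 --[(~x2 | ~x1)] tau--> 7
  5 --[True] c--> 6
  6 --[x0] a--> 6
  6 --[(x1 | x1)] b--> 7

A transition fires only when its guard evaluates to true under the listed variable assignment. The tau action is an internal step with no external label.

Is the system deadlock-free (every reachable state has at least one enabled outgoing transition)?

Reach set: {0,5,6,7}
  0: b→5  tau→7  [2 exit(s)]
  5: c→6  [1 exit(s)]
  6: a→6  [1 exit(s)]
  7: ∅  [STUCK]
trace reaching 7: tau

Answer: DEADLOCK at state 7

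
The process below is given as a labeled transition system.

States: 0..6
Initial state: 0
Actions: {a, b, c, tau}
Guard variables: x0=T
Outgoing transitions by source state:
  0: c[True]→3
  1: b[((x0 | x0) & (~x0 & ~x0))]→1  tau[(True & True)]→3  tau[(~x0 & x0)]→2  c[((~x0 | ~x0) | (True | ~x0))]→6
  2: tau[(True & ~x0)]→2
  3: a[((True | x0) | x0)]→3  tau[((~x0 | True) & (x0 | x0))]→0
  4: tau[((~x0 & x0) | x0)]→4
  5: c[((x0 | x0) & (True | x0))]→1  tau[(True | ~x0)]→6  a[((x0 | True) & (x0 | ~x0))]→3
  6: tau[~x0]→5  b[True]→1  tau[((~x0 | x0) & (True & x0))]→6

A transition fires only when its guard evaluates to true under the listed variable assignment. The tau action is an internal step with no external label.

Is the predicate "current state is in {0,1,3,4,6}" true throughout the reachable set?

Safe = {0,1,3,4,6}
R = {0,3}
  0: ✓
  3: ✓

Answer: INVARIANT HOLDS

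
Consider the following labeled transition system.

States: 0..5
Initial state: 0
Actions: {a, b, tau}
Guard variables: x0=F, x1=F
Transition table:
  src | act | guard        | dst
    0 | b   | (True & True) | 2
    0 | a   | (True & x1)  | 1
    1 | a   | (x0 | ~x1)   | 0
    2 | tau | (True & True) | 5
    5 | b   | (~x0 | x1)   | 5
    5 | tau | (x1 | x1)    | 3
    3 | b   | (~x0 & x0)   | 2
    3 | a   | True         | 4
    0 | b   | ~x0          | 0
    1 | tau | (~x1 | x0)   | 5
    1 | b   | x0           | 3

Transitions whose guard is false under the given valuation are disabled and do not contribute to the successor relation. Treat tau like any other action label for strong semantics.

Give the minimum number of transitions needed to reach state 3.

Layered search for 3:
  L0 = {0}
  L1 = {2}
  L2 = {5}
3 never appears.

Answer: UNREACHABLE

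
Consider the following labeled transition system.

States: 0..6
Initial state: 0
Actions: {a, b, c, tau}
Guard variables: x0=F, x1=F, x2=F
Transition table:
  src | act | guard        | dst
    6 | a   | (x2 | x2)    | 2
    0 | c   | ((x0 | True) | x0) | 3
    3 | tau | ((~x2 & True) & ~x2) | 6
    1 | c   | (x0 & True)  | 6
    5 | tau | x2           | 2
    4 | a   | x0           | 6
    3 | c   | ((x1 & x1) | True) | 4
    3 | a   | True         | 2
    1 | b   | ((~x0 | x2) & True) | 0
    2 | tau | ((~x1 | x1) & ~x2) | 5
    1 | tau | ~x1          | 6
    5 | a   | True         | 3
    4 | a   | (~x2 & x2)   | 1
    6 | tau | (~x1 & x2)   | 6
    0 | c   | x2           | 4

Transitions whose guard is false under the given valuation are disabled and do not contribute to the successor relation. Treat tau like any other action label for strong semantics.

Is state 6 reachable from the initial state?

Answer: REACHABLE

Working:
After dropping false guards: 8 live edges.
L0 = {0}
L1 = {3}  cumulative {0,3}
L2 = {2,4,6}  cumulative {0,2,3,4,6}
L3 = {5}  cumulative {0,2,3,4,5,6}
Reachable = {0,2,3,4,5,6}
witness 6: c·tau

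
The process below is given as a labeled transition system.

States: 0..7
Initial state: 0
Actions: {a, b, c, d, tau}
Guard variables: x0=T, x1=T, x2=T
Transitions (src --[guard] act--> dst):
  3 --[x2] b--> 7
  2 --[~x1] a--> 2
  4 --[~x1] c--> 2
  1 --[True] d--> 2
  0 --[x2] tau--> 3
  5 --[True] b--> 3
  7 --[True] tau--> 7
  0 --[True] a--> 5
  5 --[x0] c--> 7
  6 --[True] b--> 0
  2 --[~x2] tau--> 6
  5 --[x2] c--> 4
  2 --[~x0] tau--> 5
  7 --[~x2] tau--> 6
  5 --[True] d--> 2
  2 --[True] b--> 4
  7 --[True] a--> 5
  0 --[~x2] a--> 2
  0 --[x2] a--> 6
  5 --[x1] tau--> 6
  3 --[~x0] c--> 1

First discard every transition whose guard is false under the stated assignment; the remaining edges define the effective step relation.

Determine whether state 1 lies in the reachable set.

14 transition(s) survive guard evaluation.
Layer 0: {0}
Layer 1: {3,5,6}  total {0,3,5,6}
Layer 2: {2,4,7}  total {0,2,3,4,5,6,7}
Reachable = {0,2,3,4,5,6,7}

Answer: UNREACHABLE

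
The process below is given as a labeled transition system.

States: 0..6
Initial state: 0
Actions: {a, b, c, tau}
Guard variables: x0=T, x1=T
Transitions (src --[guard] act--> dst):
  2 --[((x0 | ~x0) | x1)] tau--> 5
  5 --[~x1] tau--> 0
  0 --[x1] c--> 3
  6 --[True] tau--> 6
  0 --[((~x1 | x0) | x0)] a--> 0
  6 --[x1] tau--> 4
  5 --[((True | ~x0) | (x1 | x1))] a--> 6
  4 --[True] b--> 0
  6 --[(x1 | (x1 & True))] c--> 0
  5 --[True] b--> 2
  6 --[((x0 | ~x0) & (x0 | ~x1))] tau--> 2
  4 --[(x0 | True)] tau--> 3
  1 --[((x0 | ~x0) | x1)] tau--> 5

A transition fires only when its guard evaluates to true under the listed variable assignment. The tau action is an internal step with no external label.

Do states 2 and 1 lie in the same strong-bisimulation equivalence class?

Refine partition for ~:
  P[0] = {{0,1,2,3,4,5,6}}
  P[1] = {{0},{1,2},{3},{4},{5},{6}}
stable after 2 split(s): 6 block(s)
2∈{1,2}, 1∈{1,2}

Answer: BISIMILAR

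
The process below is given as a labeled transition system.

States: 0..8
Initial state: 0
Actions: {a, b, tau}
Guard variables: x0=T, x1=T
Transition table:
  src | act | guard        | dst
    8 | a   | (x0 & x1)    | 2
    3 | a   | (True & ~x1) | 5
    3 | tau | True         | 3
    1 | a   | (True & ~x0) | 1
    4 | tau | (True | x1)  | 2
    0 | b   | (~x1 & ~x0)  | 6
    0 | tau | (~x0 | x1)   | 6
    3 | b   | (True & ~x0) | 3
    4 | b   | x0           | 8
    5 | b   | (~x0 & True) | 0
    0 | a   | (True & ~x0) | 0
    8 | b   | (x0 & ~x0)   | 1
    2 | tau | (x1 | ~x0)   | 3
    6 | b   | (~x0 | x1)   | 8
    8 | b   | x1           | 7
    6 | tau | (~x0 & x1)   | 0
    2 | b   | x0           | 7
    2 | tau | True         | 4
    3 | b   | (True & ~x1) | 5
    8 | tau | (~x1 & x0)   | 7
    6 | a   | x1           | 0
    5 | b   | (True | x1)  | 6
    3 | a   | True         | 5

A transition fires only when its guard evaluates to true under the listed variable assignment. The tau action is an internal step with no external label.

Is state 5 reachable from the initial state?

13 transition(s) survive guard evaluation.
depth 0: {0}
depth 1: {6}  now seen {0,6}
depth 2: {8}  now seen {0,6,8}
depth 3: {2,7}  now seen {0,2,6,7,8}
depth 4: {3,4}  now seen {0,2,3,4,6,7,8}
depth 5: {5}  now seen {0,2,3,4,5,6,7,8}
R = {0,2,3,4,5,6,7,8}
Path to 5: tau·b·a·tau·a

Answer: REACHABLE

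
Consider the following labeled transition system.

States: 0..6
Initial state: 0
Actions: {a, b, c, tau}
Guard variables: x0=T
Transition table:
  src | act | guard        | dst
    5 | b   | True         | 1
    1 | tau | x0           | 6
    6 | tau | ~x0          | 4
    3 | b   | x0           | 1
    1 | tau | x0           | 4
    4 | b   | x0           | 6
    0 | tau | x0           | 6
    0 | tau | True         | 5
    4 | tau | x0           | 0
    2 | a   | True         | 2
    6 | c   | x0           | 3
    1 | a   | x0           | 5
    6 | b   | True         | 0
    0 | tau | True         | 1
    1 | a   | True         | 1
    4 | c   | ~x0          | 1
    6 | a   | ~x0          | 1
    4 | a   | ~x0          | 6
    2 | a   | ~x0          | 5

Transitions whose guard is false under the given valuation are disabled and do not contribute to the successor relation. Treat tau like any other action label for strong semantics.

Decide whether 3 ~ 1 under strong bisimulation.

Answer: NOT BISIMILAR

Trace:
Refine partition for ~:
  π0 = {{0,1,2,3,4,5,6}}
  π1 = {{0},{1},{2},{3,5},{4},{6}}
Fixed point at round 2; 6 class(es).
[3]={3,5}  [1]={1}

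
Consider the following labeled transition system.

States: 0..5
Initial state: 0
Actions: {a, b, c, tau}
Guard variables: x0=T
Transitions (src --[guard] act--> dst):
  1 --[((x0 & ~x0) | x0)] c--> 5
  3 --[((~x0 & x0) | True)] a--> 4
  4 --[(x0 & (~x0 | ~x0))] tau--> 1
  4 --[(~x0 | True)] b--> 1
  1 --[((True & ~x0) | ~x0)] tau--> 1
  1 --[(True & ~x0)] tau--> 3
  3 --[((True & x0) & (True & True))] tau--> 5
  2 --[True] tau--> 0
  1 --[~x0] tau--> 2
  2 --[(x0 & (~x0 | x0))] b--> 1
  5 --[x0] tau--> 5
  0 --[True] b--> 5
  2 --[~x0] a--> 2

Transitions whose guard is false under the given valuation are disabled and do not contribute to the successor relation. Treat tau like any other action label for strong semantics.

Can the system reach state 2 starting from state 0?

8 transition(s) survive guard evaluation.
L0 = {0}
L1 = {5}  cumulative {0,5}
R = {0,5}

Answer: UNREACHABLE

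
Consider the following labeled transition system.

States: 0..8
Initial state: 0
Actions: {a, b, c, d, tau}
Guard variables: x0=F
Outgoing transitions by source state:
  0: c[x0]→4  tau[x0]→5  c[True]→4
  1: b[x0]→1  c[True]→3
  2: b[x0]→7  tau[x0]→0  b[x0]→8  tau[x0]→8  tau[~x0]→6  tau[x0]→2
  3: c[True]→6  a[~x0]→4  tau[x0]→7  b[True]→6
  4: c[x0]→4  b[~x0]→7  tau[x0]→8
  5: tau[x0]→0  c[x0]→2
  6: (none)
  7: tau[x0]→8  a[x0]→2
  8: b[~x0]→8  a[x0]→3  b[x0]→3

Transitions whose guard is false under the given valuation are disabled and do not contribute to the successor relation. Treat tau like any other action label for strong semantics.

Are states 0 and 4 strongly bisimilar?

Answer: NOT BISIMILAR

Analysis:
Refine partition for ~:
  P[0] = {{0,1,2,3,4,5,6,7,8}}
  P[1] = {{0,1},{2},{3},{4,8},{5,6,7}}
  P[2] = {{0},{1},{2},{3},{4},{5,6,7},{8}}
Fixed point at round 3; 7 class(es).
0∈{0}, 4∈{4}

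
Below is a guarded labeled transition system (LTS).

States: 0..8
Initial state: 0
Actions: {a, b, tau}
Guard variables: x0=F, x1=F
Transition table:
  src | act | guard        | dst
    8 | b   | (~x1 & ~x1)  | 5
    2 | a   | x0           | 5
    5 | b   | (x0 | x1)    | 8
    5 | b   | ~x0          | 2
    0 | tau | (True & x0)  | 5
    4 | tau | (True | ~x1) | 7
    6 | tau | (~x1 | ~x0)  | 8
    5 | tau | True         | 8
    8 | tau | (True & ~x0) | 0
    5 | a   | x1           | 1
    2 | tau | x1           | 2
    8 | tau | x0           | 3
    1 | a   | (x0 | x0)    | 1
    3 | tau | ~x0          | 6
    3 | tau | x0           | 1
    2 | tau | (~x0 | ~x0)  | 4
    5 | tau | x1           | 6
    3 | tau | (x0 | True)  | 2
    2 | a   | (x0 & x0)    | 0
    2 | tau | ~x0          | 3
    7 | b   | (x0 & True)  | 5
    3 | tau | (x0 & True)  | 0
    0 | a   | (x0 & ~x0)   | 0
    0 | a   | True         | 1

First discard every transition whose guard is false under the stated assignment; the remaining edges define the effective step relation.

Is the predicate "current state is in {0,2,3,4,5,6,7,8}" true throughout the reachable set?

Answer: INVARIANT VIOLATED at state 1

Working:
Allowed set {0,2,3,4,5,6,7,8}
Reach set: {0,1}
  0: safe
  1: VIOLATES
counterexample path to 1: a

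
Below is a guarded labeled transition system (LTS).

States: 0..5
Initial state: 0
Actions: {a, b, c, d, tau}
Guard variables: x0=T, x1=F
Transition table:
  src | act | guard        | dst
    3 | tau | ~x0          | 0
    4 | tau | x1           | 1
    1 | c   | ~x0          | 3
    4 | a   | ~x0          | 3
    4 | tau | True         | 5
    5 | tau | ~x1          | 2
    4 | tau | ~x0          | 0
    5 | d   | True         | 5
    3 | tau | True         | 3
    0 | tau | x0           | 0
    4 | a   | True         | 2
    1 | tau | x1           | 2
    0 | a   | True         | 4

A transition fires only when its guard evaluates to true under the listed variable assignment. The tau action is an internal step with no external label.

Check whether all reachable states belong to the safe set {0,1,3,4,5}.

Inv-set: {0,1,3,4,5}
Reachable = {0,2,4,5}
  0: ✓
  2: VIOLATES
  4: ✓
  5: ✓
reach 2 via a·a — violates

Answer: INVARIANT VIOLATED at state 2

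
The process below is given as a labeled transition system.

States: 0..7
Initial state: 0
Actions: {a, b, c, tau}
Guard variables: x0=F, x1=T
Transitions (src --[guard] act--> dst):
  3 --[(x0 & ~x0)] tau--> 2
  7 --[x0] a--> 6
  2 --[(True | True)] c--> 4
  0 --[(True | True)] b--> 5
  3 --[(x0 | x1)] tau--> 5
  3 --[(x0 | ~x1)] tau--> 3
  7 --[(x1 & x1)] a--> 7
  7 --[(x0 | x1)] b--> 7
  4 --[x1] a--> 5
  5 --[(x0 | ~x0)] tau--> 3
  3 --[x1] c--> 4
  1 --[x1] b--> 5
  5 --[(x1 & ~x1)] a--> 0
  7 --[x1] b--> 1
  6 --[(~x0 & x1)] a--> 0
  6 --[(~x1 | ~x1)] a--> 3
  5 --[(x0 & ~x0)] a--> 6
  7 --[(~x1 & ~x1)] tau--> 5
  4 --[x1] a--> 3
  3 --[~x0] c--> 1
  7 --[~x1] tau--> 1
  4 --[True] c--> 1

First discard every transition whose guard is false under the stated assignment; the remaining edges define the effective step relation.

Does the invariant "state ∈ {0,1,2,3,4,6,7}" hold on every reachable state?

Answer: INVARIANT VIOLATED at state 5

Analysis:
Safe = {0,1,2,3,4,6,7}
Reach set: {0,1,3,4,5}
  0: safe
  1: safe
  3: safe
  4: safe
  5: ✗ unsafe
witness against invariant: b → 5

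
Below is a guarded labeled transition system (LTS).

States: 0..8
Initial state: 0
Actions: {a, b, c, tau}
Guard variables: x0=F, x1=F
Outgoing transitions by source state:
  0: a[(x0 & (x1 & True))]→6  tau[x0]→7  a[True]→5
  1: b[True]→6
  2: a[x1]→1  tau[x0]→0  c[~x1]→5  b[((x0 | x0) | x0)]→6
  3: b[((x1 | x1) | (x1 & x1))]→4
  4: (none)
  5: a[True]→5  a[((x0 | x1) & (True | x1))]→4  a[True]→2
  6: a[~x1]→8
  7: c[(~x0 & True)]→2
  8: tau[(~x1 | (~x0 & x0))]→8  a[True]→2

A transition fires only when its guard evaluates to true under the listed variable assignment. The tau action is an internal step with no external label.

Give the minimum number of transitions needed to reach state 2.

Answer: 2

Trace:
BFS to 2:
  depth 0: {0}
  depth 1: {5}
  depth 2: {2}
first hit 2 at d=2 via a·a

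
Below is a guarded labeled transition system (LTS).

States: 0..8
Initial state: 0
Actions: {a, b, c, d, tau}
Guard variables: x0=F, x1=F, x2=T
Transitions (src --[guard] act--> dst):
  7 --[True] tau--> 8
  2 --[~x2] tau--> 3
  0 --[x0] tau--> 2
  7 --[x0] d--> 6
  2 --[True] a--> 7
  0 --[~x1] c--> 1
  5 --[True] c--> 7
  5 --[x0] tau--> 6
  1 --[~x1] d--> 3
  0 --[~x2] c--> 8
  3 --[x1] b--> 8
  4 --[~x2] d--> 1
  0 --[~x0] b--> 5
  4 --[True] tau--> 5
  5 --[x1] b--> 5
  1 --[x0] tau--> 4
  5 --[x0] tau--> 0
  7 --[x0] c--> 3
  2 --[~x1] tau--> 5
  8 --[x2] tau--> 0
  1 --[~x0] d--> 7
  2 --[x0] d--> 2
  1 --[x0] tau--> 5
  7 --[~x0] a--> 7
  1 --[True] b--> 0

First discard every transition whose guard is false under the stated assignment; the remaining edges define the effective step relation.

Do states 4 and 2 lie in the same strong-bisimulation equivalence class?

Answer: NOT BISIMILAR

Analysis:
Compute ~ classes (split until stable):
  π0 = {{0,1,2,3,4,5,6,7,8}}
  π1 = {{0},{1},{2,7},{3,6},{4,8},{5}}
  π2 = {{0},{1},{2},{3,6},{4},{5},{7},{8}}
8 equivalence class(es) (converged in 3)
4∈{4}, 2∈{2}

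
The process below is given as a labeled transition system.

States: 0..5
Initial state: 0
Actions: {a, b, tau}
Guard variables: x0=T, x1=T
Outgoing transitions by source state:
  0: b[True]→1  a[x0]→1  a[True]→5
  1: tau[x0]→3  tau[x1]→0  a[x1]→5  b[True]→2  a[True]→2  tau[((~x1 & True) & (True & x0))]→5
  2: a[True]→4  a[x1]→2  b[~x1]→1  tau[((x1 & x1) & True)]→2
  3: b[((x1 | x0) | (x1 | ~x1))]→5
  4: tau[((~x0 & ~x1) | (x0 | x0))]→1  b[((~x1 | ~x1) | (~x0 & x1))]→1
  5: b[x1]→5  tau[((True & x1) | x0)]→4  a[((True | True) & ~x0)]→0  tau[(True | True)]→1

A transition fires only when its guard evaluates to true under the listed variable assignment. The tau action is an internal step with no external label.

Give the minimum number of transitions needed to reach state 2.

Layered search for 2:
  depth 0: {0}
  depth 1: {1,5}
  depth 2: {2,3,4}
2 enters at depth 2; path a·a

Answer: 2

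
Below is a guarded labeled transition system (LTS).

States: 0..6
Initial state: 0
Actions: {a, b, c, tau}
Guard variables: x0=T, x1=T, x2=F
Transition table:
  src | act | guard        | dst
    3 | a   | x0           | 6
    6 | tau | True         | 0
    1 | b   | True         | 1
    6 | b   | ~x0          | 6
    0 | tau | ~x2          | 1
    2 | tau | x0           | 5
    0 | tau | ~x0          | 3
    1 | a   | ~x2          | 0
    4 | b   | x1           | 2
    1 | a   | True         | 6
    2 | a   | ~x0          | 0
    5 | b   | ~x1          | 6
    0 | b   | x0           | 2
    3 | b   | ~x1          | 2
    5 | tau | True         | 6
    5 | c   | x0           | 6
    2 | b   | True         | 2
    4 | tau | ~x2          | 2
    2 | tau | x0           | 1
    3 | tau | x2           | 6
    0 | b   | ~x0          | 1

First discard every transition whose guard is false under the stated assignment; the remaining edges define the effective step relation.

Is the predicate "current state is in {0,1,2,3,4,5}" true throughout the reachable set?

Answer: INVARIANT VIOLATED at state 6

Working:
Safe = {0,1,2,3,4,5}
Reach set: {0,1,2,5,6}
  0: ok
  1: ok
  2: ok
  5: ok
  6: outside
reach 6 via tau·a — violates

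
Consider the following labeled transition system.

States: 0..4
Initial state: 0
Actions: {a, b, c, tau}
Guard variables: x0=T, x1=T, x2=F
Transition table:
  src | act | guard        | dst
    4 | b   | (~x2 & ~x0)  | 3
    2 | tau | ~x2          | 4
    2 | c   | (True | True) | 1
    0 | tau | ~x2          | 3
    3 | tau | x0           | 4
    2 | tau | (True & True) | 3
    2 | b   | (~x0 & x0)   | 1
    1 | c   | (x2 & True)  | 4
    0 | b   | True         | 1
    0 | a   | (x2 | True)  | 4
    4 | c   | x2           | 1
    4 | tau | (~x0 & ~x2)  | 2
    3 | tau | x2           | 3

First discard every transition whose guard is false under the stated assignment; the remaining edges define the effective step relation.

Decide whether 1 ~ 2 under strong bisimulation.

Bisimulation quotient by refinement:
  π0 = {{0,1,2,3,4}}
  π1 = {{0},{1,4},{2},{3}}
Fixed point at round 2; 4 class(es).
[1]={1,4}  [2]={2}

Answer: NOT BISIMILAR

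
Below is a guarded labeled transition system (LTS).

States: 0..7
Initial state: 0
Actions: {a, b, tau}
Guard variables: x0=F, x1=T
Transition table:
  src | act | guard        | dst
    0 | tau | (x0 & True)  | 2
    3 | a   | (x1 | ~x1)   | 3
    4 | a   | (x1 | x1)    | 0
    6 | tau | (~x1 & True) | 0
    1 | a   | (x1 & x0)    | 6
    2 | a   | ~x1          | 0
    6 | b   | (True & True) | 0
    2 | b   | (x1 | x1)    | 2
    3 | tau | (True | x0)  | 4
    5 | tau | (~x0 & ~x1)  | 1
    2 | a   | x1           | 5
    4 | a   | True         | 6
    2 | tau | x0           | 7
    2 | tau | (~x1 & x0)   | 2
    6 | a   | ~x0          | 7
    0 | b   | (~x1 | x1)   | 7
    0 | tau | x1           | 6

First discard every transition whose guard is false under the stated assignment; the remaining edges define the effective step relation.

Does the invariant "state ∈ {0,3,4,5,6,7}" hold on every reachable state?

Allowed set {0,3,4,5,6,7}
Reachable = {0,6,7}
  0: ✓
  6: ✓
  7: ✓

Answer: INVARIANT HOLDS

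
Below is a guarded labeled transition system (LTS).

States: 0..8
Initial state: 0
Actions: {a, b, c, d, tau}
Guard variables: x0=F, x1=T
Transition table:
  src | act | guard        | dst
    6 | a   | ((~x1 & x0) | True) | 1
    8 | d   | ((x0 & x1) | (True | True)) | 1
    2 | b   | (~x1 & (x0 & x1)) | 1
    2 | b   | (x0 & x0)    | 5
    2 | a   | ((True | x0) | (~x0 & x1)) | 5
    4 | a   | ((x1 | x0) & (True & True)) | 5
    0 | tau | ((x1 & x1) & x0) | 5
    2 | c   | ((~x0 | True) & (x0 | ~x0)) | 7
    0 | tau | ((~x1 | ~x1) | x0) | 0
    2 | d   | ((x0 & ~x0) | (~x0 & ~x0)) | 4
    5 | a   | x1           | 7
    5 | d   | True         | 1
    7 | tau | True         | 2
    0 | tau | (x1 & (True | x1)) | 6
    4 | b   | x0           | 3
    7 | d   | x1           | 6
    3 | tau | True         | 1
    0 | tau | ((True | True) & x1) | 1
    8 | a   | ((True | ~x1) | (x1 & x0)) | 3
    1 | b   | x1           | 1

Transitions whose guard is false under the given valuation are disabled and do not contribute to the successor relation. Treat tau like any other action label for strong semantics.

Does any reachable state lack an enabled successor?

Answer: DEADLOCK-FREE

Working:
Reachable = {0,1,6}
  0: tau→1  tau→6  [deg 2]
  1: b→1  [deg 1]
  6: a→1  [deg 1]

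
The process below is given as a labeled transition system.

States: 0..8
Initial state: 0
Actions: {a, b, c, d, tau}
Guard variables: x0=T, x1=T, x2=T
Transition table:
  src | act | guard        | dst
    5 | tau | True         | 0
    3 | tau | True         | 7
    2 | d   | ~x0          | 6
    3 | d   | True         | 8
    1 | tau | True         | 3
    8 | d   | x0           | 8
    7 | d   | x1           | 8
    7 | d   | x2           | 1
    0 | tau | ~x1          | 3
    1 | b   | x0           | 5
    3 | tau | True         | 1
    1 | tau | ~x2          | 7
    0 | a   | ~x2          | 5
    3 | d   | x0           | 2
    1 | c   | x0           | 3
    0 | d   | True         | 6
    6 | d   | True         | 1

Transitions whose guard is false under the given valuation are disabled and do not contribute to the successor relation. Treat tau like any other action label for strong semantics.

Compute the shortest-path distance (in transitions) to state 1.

Answer: 2

Analysis:
Breadth-first toward 1:
  Layer 0: {0}
  Layer 1: {6}
  Layer 2: {1}
depth(1)=2, e.g. d·d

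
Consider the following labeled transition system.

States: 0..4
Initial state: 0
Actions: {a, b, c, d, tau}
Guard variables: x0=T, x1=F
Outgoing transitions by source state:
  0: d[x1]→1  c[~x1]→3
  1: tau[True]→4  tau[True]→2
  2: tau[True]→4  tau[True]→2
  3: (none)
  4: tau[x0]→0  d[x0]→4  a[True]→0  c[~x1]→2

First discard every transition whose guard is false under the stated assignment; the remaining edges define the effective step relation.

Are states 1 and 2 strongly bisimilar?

Answer: BISIMILAR

Working:
Refine partition for ~:
  P[0] = {{0,1,2,3,4}}
  P[1] = {{0},{1,2},{3},{4}}
4 equivalence class(es) (converged in 2)
1∈{1,2}, 2∈{1,2}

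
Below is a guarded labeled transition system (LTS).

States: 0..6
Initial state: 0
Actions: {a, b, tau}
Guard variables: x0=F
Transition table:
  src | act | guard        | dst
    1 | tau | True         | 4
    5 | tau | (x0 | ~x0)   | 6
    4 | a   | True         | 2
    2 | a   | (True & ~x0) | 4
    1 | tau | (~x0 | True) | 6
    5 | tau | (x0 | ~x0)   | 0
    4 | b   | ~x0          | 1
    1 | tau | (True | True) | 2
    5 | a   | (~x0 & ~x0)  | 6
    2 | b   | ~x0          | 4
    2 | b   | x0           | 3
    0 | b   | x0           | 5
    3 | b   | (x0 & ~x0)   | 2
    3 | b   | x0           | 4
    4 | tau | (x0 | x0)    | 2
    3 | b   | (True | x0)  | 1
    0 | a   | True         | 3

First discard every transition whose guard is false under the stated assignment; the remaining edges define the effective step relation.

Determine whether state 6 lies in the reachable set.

Answer: REACHABLE

Trace:
Guard filter leaves 12 enabled edge(s).
depth 0: {0}
depth 1: {3}  total {0,3}
depth 2: {1}  total {0,1,3}
depth 3: {2,4,6}  total {0,1,2,3,4,6}
R = {0,1,2,3,4,6}
trace reaching 6: a·b·tau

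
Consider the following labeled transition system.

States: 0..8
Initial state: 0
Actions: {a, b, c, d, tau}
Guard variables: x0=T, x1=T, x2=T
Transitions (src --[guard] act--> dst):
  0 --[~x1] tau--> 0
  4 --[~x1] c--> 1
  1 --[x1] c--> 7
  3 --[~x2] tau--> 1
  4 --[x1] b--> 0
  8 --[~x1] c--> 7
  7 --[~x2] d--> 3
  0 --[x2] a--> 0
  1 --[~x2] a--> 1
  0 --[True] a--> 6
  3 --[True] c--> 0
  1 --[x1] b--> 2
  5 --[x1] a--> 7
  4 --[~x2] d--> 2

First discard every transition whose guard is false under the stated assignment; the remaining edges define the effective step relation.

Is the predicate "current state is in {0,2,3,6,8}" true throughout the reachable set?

Allowed set {0,2,3,6,8}
R = {0,6}
  0: safe
  6: safe

Answer: INVARIANT HOLDS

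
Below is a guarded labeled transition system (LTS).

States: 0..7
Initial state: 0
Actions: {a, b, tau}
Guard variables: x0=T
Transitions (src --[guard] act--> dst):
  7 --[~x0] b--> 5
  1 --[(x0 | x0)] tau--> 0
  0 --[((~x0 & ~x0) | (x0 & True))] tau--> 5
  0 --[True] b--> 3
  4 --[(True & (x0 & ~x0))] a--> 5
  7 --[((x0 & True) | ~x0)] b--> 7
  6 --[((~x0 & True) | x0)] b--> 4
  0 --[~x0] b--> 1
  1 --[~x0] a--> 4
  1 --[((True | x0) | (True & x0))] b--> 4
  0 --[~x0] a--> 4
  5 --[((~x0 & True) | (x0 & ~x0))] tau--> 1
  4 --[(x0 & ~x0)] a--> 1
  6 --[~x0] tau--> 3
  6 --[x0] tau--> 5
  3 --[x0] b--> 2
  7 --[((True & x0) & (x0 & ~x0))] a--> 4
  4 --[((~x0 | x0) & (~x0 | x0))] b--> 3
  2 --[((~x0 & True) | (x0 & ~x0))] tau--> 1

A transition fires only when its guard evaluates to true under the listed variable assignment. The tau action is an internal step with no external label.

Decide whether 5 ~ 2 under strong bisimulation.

Compute ~ classes (split until stable):
  π0 = {{0,1,2,3,4,5,6,7}}
  π1 = {{0,1,6},{2,5},{3,4,7}}
  π2 = {{0,6},{1},{2,5},{3},{4,7}}
  π3 = {{0},{1},{2,5},{3},{4},{6},{7}}
7 equivalence class(es) (converged in 4)
5∈{2,5}, 2∈{2,5}

Answer: BISIMILAR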